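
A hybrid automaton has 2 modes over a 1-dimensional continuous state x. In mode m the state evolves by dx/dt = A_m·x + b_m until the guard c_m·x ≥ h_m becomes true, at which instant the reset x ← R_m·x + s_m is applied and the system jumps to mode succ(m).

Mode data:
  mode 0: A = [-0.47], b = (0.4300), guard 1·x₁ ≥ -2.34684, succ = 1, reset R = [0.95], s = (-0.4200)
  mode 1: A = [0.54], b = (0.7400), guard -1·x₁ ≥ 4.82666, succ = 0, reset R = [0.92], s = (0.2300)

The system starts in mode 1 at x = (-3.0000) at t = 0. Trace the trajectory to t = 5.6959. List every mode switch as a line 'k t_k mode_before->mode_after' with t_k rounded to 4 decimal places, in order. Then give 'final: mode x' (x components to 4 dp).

Mode 1: guard c·x = 4.8267 hit at Δt = 1.3923 (t = 1.3923), x⁻ = (-4.8267) → reset → x⁺ = (-4.2105), jump to mode 0
Mode 0: guard c·x = -2.3468 hit at Δt = 0.9616 (t = 2.3539), x⁻ = (-2.3468) → reset → x⁺ = (-2.6495), jump to mode 1
Mode 1: guard c·x = 4.8267 hit at Δt = 1.8408 (t = 4.1947), x⁻ = (-4.8267) → reset → x⁺ = (-4.2105), jump to mode 0
Mode 0: guard c·x = -2.3468 hit at Δt = 0.9616 (t = 5.1563), x⁻ = (-2.3468) → reset → x⁺ = (-2.6495), jump to mode 1
Mode 1: flow for 0.5396 to horizon, guard not reached → x = (-3.0822)

1 1.3923 1->0
2 2.3539 0->1
3 4.1947 1->0
4 5.1563 0->1
final: 1 -3.0822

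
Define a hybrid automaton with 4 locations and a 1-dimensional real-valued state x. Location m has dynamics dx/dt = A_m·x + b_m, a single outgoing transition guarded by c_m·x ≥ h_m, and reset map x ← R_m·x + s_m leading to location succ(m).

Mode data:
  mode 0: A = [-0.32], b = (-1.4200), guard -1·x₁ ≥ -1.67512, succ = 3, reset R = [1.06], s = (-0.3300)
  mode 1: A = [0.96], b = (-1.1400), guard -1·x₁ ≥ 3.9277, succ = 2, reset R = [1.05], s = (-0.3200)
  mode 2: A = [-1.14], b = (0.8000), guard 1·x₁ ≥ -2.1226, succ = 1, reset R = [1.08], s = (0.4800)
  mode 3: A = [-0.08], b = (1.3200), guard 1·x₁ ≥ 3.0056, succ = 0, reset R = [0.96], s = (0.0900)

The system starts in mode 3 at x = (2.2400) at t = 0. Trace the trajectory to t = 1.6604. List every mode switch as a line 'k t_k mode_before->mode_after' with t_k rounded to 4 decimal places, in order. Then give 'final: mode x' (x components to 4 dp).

1 0.6898 3->0
2 1.2925 0->3
final: 3 1.8823

Mode 3: guard c·x = 3.0056 hit at Δt = 0.6898 (t = 0.6898), x⁻ = (3.0056) → reset → x⁺ = (2.9754), jump to mode 0
Mode 0: guard c·x = -1.6751 hit at Δt = 0.6027 (t = 1.2925), x⁻ = (1.6751) → reset → x⁺ = (1.4456), jump to mode 3
Mode 3: flow for 0.3679 to horizon, guard not reached → x = (1.8823)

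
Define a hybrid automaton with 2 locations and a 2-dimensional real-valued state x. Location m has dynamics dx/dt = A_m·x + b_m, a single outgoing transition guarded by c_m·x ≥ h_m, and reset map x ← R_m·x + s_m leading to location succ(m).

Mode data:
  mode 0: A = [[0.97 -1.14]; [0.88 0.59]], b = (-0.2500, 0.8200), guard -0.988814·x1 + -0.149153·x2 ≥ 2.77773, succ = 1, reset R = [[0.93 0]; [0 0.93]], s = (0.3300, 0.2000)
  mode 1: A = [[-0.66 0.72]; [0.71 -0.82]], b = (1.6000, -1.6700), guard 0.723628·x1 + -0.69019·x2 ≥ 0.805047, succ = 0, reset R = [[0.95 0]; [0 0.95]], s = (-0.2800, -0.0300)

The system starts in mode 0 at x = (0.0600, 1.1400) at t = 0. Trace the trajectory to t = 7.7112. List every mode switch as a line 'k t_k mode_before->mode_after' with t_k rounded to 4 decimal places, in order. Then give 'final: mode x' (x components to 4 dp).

Mode 0: guard c·x = 2.7777 hit at Δt = 0.9460 (t = 0.9460), x⁻ = (-3.0878, 1.8476) → reset → x⁺ = (-2.5417, 1.9183), jump to mode 1
Mode 1: guard c·x = 0.8050 hit at Δt = 1.2724 (t = 2.2184), x⁻ = (0.1944, -0.9626) → reset → x⁺ = (-0.0953, -0.9445), jump to mode 0
Mode 0: guard c·x = 2.7777 hit at Δt = 2.9353 (t = 5.1537), x⁻ = (-3.3018, 3.2657) → reset → x⁺ = (-2.7406, 3.2371), jump to mode 1
Mode 1: guard c·x = 0.8050 hit at Δt = 1.3648 (t = 6.5184), x⁻ = (0.6942, -0.4386) → reset → x⁺ = (0.3794, -0.4467), jump to mode 0
Mode 0: flow for 1.1928 to horizon, guard not reached → x = (0.2249, 1.2993)

1 0.9460 0->1
2 2.2184 1->0
3 5.1537 0->1
4 6.5184 1->0
final: 0 0.2249 1.2993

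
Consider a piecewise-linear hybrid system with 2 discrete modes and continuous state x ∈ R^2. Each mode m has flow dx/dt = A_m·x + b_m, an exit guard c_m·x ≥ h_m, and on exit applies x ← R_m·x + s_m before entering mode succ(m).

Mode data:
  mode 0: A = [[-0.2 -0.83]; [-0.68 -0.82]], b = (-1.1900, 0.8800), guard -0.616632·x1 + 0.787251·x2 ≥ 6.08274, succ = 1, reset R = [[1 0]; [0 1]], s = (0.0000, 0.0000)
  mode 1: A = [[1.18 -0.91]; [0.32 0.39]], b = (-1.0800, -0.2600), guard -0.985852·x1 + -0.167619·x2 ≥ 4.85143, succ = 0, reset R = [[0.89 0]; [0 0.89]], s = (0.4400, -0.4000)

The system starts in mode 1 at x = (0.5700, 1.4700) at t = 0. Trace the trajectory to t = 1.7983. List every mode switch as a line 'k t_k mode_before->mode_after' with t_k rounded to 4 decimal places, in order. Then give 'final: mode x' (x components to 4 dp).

1 1.3041 1->0
final: 0 -4.8647 2.0806

Mode 1: guard c·x = 4.8514 hit at Δt = 1.3041 (t = 1.3041), x⁻ = (-5.1363, 1.2658) → reset → x⁺ = (-4.1313, 0.7265), jump to mode 0
Mode 0: flow for 0.4942 to horizon, guard not reached → x = (-4.8647, 2.0806)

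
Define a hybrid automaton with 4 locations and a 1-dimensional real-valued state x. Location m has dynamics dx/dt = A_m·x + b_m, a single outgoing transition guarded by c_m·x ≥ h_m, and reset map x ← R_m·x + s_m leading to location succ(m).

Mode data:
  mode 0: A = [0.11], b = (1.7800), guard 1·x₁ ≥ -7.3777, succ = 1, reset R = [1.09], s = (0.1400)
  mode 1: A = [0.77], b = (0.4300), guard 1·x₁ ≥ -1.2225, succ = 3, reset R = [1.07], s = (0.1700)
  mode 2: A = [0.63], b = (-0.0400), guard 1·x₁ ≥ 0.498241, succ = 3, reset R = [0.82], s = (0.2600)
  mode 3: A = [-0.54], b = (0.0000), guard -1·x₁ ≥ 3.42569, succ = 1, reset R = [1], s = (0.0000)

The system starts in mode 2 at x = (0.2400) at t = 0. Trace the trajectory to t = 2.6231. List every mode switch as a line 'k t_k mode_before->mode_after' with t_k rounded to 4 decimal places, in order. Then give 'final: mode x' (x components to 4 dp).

1 1.4308 2->3
final: 3 0.3512

Mode 2: guard c·x = 0.4982 hit at Δt = 1.4308 (t = 1.4308), x⁻ = (0.4982) → reset → x⁺ = (0.6686), jump to mode 3
Mode 3: flow for 1.1923 to horizon, guard not reached → x = (0.3512)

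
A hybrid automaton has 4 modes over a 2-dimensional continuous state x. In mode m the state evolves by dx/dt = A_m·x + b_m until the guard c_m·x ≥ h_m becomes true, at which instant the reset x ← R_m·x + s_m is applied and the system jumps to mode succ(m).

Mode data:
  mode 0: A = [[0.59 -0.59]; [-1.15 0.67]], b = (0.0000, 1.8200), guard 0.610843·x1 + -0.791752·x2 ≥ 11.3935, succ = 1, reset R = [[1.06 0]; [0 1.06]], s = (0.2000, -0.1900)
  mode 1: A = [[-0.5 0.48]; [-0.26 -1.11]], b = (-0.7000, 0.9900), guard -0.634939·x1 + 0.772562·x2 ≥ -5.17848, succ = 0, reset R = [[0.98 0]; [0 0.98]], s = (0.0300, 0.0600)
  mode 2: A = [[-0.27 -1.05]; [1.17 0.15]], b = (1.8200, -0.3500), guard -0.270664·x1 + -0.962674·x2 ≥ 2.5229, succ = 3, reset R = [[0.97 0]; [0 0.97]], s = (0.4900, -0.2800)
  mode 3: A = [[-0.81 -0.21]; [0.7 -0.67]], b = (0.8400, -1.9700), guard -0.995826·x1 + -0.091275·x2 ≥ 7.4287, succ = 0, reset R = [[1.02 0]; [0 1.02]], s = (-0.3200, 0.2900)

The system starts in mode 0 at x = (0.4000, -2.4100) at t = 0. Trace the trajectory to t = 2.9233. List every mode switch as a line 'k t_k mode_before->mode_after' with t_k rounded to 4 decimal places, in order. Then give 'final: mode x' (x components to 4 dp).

1 1.5873 0->1
2 2.3287 1->0
final: 0 6.4574 -8.5757

Mode 0: guard c·x = 11.3935 hit at Δt = 1.5873 (t = 1.5873), x⁻ = (6.9450, -9.0321) → reset → x⁺ = (7.5617, -9.7640), jump to mode 1
Mode 1: guard c·x = -5.1785 hit at Δt = 0.7414 (t = 2.3287), x⁻ = (2.8169, -4.3879) → reset → x⁺ = (2.7906, -4.2401), jump to mode 0
Mode 0: flow for 0.5946 to horizon, guard not reached → x = (6.4574, -8.5757)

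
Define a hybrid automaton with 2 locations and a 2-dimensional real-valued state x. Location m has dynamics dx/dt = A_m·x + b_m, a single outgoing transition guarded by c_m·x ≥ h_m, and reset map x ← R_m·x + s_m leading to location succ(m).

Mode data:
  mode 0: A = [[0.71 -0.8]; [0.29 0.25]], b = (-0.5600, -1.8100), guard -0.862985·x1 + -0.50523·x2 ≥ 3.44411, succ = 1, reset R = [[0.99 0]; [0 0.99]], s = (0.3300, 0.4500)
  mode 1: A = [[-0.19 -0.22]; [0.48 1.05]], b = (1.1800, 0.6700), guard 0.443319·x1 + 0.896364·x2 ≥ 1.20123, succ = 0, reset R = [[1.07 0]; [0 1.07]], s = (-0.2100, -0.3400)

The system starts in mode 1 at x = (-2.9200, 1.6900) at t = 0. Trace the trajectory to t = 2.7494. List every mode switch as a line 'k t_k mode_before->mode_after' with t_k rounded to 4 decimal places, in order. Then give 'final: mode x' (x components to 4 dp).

1 0.5048 1->0
2 0.9478 0->1
3 1.9383 1->0
4 2.2586 0->1
final: 1 -3.9962 2.9288

Mode 1: guard c·x = 1.2012 hit at Δt = 0.5048 (t = 0.5048), x⁻ = (-2.3013, 2.4783) → reset → x⁺ = (-2.6724, 2.3118), jump to mode 0
Mode 0: guard c·x = 3.4441 hit at Δt = 0.4430 (t = 0.9478), x⁻ = (-4.7159, 1.2383) → reset → x⁺ = (-4.3387, 1.6759), jump to mode 1
Mode 1: guard c·x = 1.2012 hit at Δt = 0.9905 (t = 1.9383), x⁻ = (-2.9468, 2.7975) → reset → x⁺ = (-3.3631, 2.6534), jump to mode 0
Mode 0: guard c·x = 3.4441 hit at Δt = 0.3203 (t = 2.2586), x⁻ = (-5.0829, 1.8653) → reset → x⁺ = (-4.7021, 2.2966), jump to mode 1
Mode 1: flow for 0.4908 to horizon, guard not reached → x = (-3.9962, 2.9288)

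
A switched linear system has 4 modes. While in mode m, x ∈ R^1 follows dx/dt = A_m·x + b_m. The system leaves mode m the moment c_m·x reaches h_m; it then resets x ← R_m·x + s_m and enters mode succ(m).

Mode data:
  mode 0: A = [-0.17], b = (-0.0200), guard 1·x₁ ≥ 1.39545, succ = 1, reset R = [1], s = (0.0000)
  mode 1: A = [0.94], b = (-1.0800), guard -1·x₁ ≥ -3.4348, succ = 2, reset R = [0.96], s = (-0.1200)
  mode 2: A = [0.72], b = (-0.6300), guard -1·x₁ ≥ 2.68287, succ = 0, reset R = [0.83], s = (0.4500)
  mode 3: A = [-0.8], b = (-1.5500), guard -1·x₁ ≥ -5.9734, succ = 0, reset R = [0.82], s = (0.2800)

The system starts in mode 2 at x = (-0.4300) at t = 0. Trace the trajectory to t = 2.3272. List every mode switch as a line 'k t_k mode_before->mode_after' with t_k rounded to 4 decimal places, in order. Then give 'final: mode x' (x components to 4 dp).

Mode 2: guard c·x = 2.6829 hit at Δt = 1.3930 (t = 1.3930), x⁻ = (-2.6829) → reset → x⁺ = (-1.7768), jump to mode 0
Mode 0: flow for 0.9342 to horizon, guard not reached → x = (-1.5331)

1 1.3930 2->0
final: 0 -1.5331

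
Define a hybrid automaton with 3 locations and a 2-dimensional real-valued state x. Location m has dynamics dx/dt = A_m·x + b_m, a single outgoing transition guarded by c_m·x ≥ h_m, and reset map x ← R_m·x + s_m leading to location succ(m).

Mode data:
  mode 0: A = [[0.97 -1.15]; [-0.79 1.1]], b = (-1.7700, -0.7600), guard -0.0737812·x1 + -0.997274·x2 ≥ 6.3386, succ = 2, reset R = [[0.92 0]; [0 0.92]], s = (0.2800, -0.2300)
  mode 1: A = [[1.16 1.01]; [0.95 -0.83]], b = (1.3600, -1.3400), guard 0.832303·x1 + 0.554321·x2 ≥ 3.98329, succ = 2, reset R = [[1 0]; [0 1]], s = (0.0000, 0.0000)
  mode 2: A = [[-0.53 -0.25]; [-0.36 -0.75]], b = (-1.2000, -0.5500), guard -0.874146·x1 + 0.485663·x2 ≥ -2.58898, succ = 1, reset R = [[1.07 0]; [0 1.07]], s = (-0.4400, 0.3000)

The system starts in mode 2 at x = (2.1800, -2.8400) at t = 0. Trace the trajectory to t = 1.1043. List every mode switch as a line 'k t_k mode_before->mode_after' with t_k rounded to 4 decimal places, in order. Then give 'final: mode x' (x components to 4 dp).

Mode 2: guard c·x = -2.5890 hit at Δt = 0.4071 (t = 0.4071), x⁻ = (1.5622, -2.5190) → reset → x⁺ = (1.2316, -2.3953), jump to mode 1
Mode 1: flow for 0.6972 to horizon, guard not reached → x = (2.1774, -1.2374)

1 0.4071 2->1
final: 1 2.1774 -1.2374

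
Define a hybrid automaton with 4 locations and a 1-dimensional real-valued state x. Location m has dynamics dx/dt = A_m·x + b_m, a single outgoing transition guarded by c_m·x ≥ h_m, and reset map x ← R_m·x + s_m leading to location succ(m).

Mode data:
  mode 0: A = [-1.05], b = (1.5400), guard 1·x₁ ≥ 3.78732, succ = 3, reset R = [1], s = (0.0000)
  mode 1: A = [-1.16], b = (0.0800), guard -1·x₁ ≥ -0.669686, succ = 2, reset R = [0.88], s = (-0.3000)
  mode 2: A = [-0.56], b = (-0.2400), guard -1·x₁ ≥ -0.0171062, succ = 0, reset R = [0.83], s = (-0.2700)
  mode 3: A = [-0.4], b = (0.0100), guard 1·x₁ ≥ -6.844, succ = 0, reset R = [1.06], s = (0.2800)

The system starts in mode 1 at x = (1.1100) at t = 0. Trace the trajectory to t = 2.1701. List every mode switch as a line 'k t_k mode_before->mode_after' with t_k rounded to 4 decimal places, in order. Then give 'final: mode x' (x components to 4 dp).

1 0.4740 1->2
2 1.3253 2->0
final: 0 0.7572

Mode 1: guard c·x = -0.6697 hit at Δt = 0.4740 (t = 0.4740), x⁻ = (0.6697) → reset → x⁺ = (0.2893), jump to mode 2
Mode 2: guard c·x = -0.0171 hit at Δt = 0.8513 (t = 1.3253), x⁻ = (0.0171) → reset → x⁺ = (-0.2558), jump to mode 0
Mode 0: flow for 0.8448 to horizon, guard not reached → x = (0.7572)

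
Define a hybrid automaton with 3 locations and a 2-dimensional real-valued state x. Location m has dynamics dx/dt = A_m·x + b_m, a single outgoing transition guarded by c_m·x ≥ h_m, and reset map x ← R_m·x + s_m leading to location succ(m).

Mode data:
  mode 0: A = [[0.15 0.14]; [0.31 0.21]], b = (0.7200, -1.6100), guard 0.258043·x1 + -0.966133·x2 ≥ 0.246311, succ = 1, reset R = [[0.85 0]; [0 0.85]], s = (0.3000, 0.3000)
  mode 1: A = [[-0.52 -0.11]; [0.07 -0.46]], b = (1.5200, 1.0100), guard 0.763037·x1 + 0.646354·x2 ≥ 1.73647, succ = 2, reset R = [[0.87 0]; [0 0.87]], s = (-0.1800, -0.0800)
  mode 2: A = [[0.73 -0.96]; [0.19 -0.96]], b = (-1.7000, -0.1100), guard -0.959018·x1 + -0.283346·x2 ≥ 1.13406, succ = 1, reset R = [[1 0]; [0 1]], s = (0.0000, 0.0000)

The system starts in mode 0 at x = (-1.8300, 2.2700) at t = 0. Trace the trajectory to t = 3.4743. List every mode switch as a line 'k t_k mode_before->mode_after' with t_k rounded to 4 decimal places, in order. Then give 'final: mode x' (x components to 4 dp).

Mode 0: guard c·x = 0.2463 hit at Δt = 1.5110 (t = 1.5110), x⁻ = (-0.8416, -0.4797) → reset → x⁺ = (-0.4153, -0.1078), jump to mode 1
Mode 1: guard c·x = 1.7365 hit at Δt = 1.5243 (t = 3.0353), x⁻ = (1.3387, 1.1062) → reset → x⁺ = (0.9846, 0.8824), jump to mode 2
Mode 2: flow for 0.4390 to horizon, guard not reached → x = (0.1129, 0.5757)

1 1.5110 0->1
2 3.0353 1->2
final: 2 0.1129 0.5757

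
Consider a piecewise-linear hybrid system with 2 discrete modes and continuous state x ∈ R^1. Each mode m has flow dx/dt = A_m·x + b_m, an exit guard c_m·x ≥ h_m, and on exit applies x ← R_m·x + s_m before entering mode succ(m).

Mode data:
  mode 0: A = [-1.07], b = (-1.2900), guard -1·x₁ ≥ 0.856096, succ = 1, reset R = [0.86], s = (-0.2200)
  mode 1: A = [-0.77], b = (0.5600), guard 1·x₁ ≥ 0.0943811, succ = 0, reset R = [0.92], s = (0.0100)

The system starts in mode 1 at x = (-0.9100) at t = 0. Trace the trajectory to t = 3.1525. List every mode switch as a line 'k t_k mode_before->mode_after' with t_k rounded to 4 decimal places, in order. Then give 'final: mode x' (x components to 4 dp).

1 1.2344 1->0
2 2.4638 0->1
final: 1 -0.2634

Mode 1: guard c·x = 0.0944 hit at Δt = 1.2344 (t = 1.2344), x⁻ = (0.0944) → reset → x⁺ = (0.0968), jump to mode 0
Mode 0: guard c·x = 0.8561 hit at Δt = 1.2294 (t = 2.4638), x⁻ = (-0.8561) → reset → x⁺ = (-0.9562), jump to mode 1
Mode 1: flow for 0.6887 to horizon, guard not reached → x = (-0.2634)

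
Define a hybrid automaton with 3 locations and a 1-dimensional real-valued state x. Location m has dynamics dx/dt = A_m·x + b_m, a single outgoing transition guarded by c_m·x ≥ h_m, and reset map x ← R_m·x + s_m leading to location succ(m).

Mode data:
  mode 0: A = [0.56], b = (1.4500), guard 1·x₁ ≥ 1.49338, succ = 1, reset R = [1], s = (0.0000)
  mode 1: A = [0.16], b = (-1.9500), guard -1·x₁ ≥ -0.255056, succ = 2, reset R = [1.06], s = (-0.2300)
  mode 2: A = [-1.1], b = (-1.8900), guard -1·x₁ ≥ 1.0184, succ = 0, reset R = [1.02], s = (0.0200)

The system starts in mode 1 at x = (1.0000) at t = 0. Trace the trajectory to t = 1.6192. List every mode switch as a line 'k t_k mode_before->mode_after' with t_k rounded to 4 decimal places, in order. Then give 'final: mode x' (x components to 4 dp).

Mode 1: guard c·x = -0.2551 hit at Δt = 0.4029 (t = 0.4029), x⁻ = (0.2551) → reset → x⁺ = (0.0404), jump to mode 2
Mode 2: guard c·x = 1.0184 hit at Δt = 0.8377 (t = 1.2406), x⁻ = (-1.0184) → reset → x⁺ = (-1.0188), jump to mode 0
Mode 0: flow for 0.3786 to horizon, guard not reached → x = (-0.6479)

1 0.4029 1->2
2 1.2406 2->0
final: 0 -0.6479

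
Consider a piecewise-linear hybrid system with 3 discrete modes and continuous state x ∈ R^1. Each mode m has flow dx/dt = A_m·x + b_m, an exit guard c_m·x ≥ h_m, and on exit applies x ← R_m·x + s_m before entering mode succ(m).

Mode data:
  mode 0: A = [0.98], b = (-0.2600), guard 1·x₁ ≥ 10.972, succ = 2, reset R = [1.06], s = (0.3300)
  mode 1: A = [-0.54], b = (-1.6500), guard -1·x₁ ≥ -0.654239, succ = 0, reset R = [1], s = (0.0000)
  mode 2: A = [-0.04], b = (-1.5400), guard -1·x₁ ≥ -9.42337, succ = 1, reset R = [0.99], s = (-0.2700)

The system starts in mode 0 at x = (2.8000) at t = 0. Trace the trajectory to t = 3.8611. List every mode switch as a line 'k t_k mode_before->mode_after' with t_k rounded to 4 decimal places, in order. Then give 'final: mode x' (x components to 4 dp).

Mode 0: guard c·x = 10.9720 hit at Δt = 1.4702 (t = 1.4702), x⁻ = (10.9720) → reset → x⁺ = (11.9603), jump to mode 2
Mode 2: guard c·x = -9.4234 hit at Δt = 1.2896 (t = 2.7598), x⁻ = (9.4234) → reset → x⁺ = (9.0591), jump to mode 1
Mode 1: flow for 1.1013 to horizon, guard not reached → x = (3.6284)

1 1.4702 0->2
2 2.7598 2->1
final: 1 3.6284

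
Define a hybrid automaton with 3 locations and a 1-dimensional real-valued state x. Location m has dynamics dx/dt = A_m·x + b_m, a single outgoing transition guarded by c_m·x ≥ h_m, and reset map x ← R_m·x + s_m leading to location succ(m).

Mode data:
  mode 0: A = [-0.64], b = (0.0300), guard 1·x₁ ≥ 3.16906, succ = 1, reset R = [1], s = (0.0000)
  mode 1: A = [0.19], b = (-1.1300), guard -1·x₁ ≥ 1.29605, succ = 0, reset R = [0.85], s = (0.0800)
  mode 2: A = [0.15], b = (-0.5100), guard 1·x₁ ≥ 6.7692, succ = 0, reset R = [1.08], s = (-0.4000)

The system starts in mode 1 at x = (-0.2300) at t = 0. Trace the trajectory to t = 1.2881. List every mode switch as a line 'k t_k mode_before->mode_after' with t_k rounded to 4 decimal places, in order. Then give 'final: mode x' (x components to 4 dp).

1 0.8379 1->0
final: 0 -0.7542

Mode 1: guard c·x = 1.2960 hit at Δt = 0.8379 (t = 0.8379), x⁻ = (-1.2960) → reset → x⁺ = (-1.0216), jump to mode 0
Mode 0: flow for 0.4502 to horizon, guard not reached → x = (-0.7542)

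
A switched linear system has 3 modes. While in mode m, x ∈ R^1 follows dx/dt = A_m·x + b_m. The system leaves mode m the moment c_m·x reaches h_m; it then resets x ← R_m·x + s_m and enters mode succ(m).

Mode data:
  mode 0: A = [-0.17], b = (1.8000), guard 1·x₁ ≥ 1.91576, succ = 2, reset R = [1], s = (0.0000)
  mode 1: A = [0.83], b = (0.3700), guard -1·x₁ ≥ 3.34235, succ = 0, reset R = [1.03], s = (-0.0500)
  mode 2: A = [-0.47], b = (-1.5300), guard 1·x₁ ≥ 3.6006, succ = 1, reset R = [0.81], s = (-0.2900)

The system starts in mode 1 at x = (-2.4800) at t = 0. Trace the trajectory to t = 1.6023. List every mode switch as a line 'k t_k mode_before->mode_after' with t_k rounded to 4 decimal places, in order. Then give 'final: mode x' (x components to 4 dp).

1 0.4258 1->0
final: 0 -0.9401

Mode 1: guard c·x = 3.3424 hit at Δt = 0.4258 (t = 0.4258), x⁻ = (-3.3423) → reset → x⁺ = (-3.4926), jump to mode 0
Mode 0: flow for 1.1765 to horizon, guard not reached → x = (-0.9401)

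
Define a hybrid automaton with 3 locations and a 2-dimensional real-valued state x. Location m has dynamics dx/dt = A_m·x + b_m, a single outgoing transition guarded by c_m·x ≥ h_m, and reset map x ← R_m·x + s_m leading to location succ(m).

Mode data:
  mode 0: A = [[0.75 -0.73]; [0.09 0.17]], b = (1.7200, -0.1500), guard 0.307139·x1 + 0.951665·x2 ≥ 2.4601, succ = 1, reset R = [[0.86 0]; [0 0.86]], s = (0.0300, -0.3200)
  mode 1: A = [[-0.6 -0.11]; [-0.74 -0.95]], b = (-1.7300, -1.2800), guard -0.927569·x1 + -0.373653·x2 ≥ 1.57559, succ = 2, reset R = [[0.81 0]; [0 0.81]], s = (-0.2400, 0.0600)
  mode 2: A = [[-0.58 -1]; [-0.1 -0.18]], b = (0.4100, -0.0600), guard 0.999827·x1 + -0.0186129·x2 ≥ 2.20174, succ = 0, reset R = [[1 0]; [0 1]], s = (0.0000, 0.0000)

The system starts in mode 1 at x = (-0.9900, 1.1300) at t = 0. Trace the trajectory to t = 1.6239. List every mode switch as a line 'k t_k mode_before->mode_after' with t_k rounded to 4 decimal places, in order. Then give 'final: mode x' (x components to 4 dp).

1 0.9317 1->2
final: 2 -1.1413 0.3730

Mode 1: guard c·x = 1.5756 hit at Δt = 0.9317 (t = 0.9317), x⁻ = (-1.8491, 0.3735) → reset → x⁺ = (-1.7378, 0.3626), jump to mode 2
Mode 2: flow for 0.6922 to horizon, guard not reached → x = (-1.1413, 0.3730)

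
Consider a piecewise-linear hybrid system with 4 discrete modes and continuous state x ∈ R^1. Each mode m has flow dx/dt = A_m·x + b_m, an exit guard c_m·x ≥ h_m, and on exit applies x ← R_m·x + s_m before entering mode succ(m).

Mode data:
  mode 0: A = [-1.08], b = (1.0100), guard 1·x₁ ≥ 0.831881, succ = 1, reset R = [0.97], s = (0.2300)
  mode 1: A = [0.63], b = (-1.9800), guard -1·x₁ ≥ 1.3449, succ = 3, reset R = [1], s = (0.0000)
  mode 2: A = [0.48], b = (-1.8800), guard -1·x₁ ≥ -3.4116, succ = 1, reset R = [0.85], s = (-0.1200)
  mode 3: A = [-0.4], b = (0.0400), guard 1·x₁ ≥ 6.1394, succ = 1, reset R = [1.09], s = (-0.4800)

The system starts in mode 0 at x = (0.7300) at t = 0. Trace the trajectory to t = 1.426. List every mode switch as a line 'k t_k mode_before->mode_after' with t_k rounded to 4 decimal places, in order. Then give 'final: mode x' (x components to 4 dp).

Mode 0: guard c·x = 0.8319 hit at Δt = 0.6354 (t = 0.6354), x⁻ = (0.8319) → reset → x⁺ = (1.0369), jump to mode 1
Mode 1: flow for 0.7906 to horizon, guard not reached → x = (-0.3226)

1 0.6354 0->1
final: 1 -0.3226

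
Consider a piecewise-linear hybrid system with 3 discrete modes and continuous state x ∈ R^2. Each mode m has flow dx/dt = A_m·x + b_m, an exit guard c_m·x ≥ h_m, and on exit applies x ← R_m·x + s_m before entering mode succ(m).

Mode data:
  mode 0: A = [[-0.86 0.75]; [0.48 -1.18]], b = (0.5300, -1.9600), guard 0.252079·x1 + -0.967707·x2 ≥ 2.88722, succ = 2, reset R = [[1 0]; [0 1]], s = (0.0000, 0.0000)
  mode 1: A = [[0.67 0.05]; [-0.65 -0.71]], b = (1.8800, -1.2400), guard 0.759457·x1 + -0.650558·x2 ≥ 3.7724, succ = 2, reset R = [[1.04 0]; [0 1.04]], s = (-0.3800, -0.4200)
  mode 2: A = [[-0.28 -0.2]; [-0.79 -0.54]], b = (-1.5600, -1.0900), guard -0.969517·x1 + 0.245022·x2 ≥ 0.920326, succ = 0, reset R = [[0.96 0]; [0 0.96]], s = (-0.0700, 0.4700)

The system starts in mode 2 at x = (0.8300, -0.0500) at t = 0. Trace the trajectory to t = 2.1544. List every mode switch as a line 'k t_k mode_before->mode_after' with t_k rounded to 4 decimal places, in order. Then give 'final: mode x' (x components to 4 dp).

Mode 2: guard c·x = 0.9203 hit at Δt = 1.4668 (t = 1.4668), x⁻ = (-1.1579, -0.8256) → reset → x⁺ = (-1.1816, -0.3226), jump to mode 0
Mode 0: flow for 0.6876 to horizon, guard not reached → x = (-0.7340, -1.2628)

1 1.4668 2->0
final: 0 -0.7340 -1.2628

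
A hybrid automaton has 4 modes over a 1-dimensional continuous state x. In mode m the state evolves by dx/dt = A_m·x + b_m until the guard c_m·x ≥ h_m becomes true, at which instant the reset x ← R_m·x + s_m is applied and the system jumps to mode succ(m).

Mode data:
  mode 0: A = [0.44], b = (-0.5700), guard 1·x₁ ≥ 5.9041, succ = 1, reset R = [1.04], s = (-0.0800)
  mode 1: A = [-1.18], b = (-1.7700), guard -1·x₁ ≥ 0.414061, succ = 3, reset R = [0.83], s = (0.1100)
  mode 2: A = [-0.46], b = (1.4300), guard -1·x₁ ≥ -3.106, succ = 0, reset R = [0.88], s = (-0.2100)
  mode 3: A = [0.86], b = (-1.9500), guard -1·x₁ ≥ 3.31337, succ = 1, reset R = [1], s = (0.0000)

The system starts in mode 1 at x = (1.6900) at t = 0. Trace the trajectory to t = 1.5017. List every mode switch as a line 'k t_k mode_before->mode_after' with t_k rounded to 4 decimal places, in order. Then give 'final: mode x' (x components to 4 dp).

1 0.9132 1->3
final: 3 -1.8815

Mode 1: guard c·x = 0.4141 hit at Δt = 0.9132 (t = 0.9132), x⁻ = (-0.4141) → reset → x⁺ = (-0.2337), jump to mode 3
Mode 3: flow for 0.5885 to horizon, guard not reached → x = (-1.8815)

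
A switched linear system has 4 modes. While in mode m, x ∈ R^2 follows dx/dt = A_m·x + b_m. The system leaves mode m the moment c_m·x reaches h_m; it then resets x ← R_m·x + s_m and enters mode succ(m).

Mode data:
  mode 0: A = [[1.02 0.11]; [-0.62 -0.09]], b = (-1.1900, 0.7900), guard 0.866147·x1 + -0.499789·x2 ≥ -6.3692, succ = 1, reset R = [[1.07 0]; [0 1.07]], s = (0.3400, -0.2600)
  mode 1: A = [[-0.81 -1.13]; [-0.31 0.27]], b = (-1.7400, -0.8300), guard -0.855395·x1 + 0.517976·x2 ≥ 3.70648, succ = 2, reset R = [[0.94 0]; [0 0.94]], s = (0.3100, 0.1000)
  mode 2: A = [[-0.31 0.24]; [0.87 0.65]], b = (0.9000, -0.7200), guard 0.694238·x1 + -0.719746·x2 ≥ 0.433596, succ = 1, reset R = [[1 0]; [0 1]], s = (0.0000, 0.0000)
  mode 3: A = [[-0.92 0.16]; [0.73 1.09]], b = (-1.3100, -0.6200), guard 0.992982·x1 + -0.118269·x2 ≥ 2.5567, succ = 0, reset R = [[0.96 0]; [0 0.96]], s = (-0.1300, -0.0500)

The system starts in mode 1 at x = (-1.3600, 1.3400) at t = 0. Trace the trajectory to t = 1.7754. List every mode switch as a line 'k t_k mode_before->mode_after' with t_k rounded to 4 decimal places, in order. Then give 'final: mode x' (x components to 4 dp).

Mode 1: guard c·x = 3.7065 hit at Δt = 1.3209 (t = 1.3209), x⁻ = (-3.2655, 1.7630) → reset → x⁺ = (-2.7596, 1.7572), jump to mode 2
Mode 2: flow for 0.4545 to horizon, guard not reached → x = (-1.8814, 0.9113)

1 1.3209 1->2
final: 2 -1.8814 0.9113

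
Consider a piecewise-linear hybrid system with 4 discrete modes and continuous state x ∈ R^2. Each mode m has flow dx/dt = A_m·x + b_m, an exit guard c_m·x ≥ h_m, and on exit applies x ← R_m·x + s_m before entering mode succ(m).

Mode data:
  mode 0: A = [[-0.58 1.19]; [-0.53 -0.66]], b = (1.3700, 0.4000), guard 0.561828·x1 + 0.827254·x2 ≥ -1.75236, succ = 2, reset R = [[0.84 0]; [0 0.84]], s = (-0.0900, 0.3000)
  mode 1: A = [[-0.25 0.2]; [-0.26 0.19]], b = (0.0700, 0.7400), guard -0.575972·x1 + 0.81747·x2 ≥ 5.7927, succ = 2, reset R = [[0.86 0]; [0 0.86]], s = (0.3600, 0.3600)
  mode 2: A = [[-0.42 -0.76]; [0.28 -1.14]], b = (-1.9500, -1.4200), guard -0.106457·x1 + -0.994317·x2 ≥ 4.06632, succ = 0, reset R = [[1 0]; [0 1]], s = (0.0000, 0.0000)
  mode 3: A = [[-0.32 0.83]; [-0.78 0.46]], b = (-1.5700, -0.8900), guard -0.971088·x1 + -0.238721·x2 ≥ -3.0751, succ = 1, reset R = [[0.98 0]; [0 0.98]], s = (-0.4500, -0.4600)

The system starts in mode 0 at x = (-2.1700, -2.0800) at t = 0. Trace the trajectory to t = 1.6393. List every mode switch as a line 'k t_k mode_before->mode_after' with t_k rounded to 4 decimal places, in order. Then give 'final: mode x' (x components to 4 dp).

1 0.4813 0->2
final: 2 -2.0319 -1.3851

Mode 0: guard c·x = -1.7524 hit at Δt = 0.4813 (t = 0.4813), x⁻ = (-1.7798, -0.9095) → reset → x⁺ = (-1.5851, -0.4640), jump to mode 2
Mode 2: flow for 1.1580 to horizon, guard not reached → x = (-2.0319, -1.3851)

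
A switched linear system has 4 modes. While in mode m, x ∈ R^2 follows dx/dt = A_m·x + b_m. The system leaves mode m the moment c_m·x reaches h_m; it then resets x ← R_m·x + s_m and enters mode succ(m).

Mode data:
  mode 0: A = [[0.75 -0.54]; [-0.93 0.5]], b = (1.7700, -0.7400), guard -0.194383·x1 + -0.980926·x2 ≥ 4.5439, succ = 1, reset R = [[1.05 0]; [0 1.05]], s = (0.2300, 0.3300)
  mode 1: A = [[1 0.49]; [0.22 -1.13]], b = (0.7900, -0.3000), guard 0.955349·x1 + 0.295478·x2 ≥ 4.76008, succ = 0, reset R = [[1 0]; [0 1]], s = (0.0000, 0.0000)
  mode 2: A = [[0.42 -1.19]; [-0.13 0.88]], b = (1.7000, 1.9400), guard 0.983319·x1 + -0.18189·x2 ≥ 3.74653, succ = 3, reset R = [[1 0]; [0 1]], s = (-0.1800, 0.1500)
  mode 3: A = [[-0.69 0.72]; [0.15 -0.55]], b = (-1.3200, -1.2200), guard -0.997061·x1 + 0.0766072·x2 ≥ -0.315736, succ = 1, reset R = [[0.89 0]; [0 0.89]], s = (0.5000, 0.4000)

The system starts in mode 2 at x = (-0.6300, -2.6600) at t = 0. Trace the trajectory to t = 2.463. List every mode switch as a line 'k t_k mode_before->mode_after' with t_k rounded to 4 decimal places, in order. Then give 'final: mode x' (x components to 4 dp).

1 0.6895 2->3
2 1.3662 3->1
final: 1 2.1245 -0.5728

Mode 2: guard c·x = 3.7465 hit at Δt = 0.6895 (t = 0.6895), x⁻ = (3.2254, -3.1608) → reset → x⁺ = (3.0454, -3.0108), jump to mode 3
Mode 3: guard c·x = -0.3157 hit at Δt = 0.6767 (t = 1.3662), x⁻ = (0.1131, -2.6491) → reset → x⁺ = (0.6007, -1.9577), jump to mode 1
Mode 1: flow for 1.0968 to horizon, guard not reached → x = (2.1245, -0.5728)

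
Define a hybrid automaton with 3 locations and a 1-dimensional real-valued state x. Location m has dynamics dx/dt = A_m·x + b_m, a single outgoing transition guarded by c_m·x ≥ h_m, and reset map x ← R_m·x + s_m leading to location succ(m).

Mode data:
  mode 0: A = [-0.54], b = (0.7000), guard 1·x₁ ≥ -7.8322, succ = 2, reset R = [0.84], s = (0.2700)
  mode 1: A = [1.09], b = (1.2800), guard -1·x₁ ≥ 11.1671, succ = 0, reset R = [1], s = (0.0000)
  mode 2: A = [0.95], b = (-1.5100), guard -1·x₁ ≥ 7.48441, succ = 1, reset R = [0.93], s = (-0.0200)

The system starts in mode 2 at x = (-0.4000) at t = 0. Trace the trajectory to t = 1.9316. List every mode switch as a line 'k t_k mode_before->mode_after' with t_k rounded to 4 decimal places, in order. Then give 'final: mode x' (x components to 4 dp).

1 1.5974 2->1
final: 1 -9.5322

Mode 2: guard c·x = 7.4844 hit at Δt = 1.5974 (t = 1.5974), x⁻ = (-7.4844) → reset → x⁺ = (-6.9805), jump to mode 1
Mode 1: flow for 0.3342 to horizon, guard not reached → x = (-9.5322)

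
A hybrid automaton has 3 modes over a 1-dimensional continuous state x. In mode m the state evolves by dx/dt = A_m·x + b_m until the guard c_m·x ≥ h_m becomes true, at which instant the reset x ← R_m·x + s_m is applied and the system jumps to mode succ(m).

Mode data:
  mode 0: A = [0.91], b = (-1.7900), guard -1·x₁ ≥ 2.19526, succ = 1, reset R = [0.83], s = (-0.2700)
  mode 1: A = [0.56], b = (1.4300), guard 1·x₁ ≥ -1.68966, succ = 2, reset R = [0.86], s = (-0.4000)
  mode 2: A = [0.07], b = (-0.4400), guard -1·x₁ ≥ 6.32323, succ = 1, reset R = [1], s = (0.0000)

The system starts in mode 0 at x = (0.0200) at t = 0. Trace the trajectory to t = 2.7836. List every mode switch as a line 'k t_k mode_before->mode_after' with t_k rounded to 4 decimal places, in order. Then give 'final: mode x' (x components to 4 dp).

Mode 0: guard c·x = 2.1953 hit at Δt = 0.8349 (t = 0.8349), x⁻ = (-2.1953) → reset → x⁺ = (-2.0921), jump to mode 1
Mode 1: guard c·x = -1.6897 hit at Δt = 1.1196 (t = 1.9545), x⁻ = (-1.6897) → reset → x⁺ = (-1.8531), jump to mode 2
Mode 2: flow for 0.8291 to horizon, guard not reached → x = (-2.3394)

1 0.8349 0->1
2 1.9545 1->2
final: 2 -2.3394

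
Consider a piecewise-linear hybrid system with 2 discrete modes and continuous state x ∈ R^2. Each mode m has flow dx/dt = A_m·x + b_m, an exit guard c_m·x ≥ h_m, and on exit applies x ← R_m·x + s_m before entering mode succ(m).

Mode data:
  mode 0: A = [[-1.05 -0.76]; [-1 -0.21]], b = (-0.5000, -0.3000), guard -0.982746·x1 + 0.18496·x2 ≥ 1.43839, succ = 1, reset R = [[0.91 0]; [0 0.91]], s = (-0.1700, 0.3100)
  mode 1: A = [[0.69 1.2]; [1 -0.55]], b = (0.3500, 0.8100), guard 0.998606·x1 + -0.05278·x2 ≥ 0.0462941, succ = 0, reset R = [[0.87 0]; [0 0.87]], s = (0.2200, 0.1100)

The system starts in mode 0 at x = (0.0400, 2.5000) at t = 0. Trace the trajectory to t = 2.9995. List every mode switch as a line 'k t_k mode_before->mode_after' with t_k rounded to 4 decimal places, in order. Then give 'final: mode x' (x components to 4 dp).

1 0.6172 0->1
2 1.0937 1->0
3 2.3477 0->1
final: 1 0.0045 1.4581

Mode 0: guard c·x = 1.4384 hit at Δt = 0.6172 (t = 0.6172), x⁻ = (-1.0215, 2.3490) → reset → x⁺ = (-1.0996, 2.4476), jump to mode 1
Mode 1: guard c·x = 0.0463 hit at Δt = 0.4765 (t = 1.0937), x⁻ = (0.1537, 2.0300) → reset → x⁺ = (0.3537, 1.8761), jump to mode 0
Mode 0: guard c·x = 1.4384 hit at Δt = 1.2540 (t = 2.3477), x⁻ = (-1.1337, 1.7532) → reset → x⁺ = (-1.2016, 1.9054), jump to mode 1
Mode 1: flow for 0.6518 to horizon, guard not reached → x = (0.0045, 1.4581)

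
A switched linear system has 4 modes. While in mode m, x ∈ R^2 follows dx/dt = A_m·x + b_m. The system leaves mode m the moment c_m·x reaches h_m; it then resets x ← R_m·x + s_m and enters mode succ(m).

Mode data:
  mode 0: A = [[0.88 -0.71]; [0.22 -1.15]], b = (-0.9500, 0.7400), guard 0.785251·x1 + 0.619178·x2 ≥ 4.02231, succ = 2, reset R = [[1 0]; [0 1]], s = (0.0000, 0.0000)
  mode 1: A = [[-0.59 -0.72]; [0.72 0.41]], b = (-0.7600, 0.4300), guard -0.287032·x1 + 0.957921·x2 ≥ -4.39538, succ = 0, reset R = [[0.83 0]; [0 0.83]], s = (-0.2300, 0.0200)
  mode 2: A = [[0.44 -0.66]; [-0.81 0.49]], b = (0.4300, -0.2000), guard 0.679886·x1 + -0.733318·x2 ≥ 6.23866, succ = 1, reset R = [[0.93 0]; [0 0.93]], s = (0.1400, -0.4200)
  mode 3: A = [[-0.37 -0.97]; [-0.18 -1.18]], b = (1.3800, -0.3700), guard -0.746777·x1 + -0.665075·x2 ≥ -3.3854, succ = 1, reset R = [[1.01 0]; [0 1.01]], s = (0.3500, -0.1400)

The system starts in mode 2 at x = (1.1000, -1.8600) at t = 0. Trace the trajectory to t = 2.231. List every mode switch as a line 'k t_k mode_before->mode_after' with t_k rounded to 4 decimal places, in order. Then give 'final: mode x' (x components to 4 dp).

Mode 2: guard c·x = 6.2387 hit at Δt = 0.8247 (t = 0.8247), x⁻ = (3.9757, -4.8214) → reset → x⁺ = (3.8374, -4.9039), jump to mode 1
Mode 1: guard c·x = -4.3954 hit at Δt = 0.9635 (t = 1.7882), x⁻ = (3.8121, -3.4462) → reset → x⁺ = (2.9341, -2.8403), jump to mode 0
Mode 0: flow for 0.4428 to horizon, guard not reached → x = (4.5851, -1.1586)

1 0.8247 2->1
2 1.7882 1->0
final: 0 4.5851 -1.1586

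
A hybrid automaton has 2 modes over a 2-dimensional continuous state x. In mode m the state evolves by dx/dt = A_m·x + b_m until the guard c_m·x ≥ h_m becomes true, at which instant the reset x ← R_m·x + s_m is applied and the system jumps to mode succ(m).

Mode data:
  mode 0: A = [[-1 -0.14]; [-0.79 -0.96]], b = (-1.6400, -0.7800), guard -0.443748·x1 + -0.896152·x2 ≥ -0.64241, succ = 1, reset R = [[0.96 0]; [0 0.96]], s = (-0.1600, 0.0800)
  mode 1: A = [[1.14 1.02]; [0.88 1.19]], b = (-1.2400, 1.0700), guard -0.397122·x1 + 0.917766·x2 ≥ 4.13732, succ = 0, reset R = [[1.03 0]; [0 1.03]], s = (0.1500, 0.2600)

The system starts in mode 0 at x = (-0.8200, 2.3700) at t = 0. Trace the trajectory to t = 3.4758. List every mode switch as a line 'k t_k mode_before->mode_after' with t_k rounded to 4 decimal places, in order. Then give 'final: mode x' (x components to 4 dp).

Mode 0: guard c·x = -0.6424 hit at Δt = 0.6126 (t = 0.6126), x⁻ = (-1.3078, 1.3644) → reset → x⁺ = (-1.4155, 1.3898), jump to mode 1
Mode 1: guard c·x = 4.1373 hit at Δt = 1.0147 (t = 1.6273), x⁻ = (-2.8113, 3.2916) → reset → x⁺ = (-2.7456, 3.6503), jump to mode 0
Mode 0: guard c·x = -0.6424 hit at Δt = 1.3941 (t = 3.0214), x⁻ = (-2.1634, 1.7881) → reset → x⁺ = (-2.2369, 1.7966), jump to mode 1
Mode 1: flow for 0.4544 to horizon, guard not reached → x = (-3.2534, 2.3108)

1 0.6126 0->1
2 1.6273 1->0
3 3.0214 0->1
final: 1 -3.2534 2.3108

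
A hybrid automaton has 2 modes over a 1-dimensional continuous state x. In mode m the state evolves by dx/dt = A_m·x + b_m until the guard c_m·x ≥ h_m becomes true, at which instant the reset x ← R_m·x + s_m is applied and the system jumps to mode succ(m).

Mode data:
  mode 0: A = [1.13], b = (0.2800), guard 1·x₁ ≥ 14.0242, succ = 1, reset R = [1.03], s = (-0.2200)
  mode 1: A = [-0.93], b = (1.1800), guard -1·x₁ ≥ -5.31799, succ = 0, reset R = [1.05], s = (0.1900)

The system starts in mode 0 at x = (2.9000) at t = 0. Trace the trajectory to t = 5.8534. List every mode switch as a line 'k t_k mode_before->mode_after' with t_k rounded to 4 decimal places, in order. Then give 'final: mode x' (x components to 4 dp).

1 1.3377 0->1
2 2.5883 1->0
3 3.3520 0->1
4 4.6025 1->0
5 5.3662 0->1
final: 1 9.5045

Mode 0: guard c·x = 14.0242 hit at Δt = 1.3377 (t = 1.3377), x⁻ = (14.0242) → reset → x⁺ = (14.2249), jump to mode 1
Mode 1: guard c·x = -5.3180 hit at Δt = 1.2506 (t = 2.5883), x⁻ = (5.3180) → reset → x⁺ = (5.7739), jump to mode 0
Mode 0: guard c·x = 14.0242 hit at Δt = 0.7637 (t = 3.3520), x⁻ = (14.0242) → reset → x⁺ = (14.2249), jump to mode 1
Mode 1: guard c·x = -5.3180 hit at Δt = 1.2506 (t = 4.6025), x⁻ = (5.3180) → reset → x⁺ = (5.7739), jump to mode 0
Mode 0: guard c·x = 14.0242 hit at Δt = 0.7637 (t = 5.3662), x⁻ = (14.0242) → reset → x⁺ = (14.2249), jump to mode 1
Mode 1: flow for 0.4872 to horizon, guard not reached → x = (9.5045)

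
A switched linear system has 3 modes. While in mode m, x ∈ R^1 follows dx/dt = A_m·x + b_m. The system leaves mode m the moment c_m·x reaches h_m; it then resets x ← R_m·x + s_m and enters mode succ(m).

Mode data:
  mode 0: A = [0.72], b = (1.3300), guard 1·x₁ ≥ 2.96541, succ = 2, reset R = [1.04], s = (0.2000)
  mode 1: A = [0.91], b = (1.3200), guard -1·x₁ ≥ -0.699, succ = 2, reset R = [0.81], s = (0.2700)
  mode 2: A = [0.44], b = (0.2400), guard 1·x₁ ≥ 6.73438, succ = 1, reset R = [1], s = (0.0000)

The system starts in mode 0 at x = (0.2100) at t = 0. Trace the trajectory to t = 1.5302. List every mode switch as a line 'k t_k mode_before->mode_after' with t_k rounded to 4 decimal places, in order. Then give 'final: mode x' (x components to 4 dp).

1 1.1804 0->2
final: 2 3.9212

Mode 0: guard c·x = 2.9654 hit at Δt = 1.1804 (t = 1.1804), x⁻ = (2.9654) → reset → x⁺ = (3.2840), jump to mode 2
Mode 2: flow for 0.3498 to horizon, guard not reached → x = (3.9212)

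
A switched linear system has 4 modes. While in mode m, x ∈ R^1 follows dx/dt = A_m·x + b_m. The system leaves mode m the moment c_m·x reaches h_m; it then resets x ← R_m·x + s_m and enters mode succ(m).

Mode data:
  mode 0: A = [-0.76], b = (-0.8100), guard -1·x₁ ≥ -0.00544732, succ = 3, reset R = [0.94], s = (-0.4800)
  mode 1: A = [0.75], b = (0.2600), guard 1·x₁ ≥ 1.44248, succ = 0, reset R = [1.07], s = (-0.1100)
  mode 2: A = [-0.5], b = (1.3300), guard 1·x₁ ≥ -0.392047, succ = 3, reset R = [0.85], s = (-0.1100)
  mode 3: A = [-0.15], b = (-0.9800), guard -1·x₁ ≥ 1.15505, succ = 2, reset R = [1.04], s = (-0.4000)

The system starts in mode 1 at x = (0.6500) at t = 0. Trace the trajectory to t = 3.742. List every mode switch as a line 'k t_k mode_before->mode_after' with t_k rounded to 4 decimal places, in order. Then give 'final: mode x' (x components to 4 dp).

1 0.7801 1->0
2 1.8948 0->3
3 2.6887 3->2
4 3.3562 2->3
final: 3 -0.7857

Mode 1: guard c·x = 1.4425 hit at Δt = 0.7801 (t = 0.7801), x⁻ = (1.4425) → reset → x⁺ = (1.4335), jump to mode 0
Mode 0: guard c·x = -0.0054 hit at Δt = 1.1147 (t = 1.8948), x⁻ = (0.0054) → reset → x⁺ = (-0.4749), jump to mode 3
Mode 3: guard c·x = 1.1550 hit at Δt = 0.7939 (t = 2.6887), x⁻ = (-1.1550) → reset → x⁺ = (-1.6013), jump to mode 2
Mode 2: guard c·x = -0.3920 hit at Δt = 0.6675 (t = 3.3562), x⁻ = (-0.3920) → reset → x⁺ = (-0.4432), jump to mode 3
Mode 3: flow for 0.3858 to horizon, guard not reached → x = (-0.7857)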